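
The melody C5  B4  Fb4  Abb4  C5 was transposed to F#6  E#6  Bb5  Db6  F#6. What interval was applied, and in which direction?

From C5 to F#6 is 11 letter names — an eleventh of some quality.
C5 to F#6 is 18 semitones, which makes it an augmented eleventh; the second version is higher, so the direction is up.
Checking another pair — C5 → F#6 — gives the same interval.

up an augmented eleventh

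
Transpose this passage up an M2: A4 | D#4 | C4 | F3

A4: a second up reaches B, and 2 semitones makes it B4.
A major second up from D#4 gives E#4.
C4: a second up reaches D, and 2 semitones makes it D4.
A major second up from F3 gives G3.

B4 E#4 D4 G3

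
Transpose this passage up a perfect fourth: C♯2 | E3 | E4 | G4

C#2 becomes F#2
E3 becomes A3
E4 becomes A4
G4 becomes C5

F#2 A3 A4 C5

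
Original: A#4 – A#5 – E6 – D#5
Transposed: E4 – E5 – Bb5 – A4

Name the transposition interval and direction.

down an augmented fourth

Take the first pair: A#4 → E4. A to E spans 4 letter names, so the interval is some kind of fourth.
E4 to A#4 is 6 semitones, which makes it an augmented fourth; the second version is lower, so the direction is down.
Checking another pair — D#5 → A4 — gives the same interval.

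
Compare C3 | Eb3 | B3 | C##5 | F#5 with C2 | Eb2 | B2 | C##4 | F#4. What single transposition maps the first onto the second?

down a perfect octave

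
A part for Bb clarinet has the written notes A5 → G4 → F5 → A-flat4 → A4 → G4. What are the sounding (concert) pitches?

G5 F4 Eb5 Gb4 G4 F4

Written C4 on the Bb clarinet sounds as Bb3, a major second lower; apply that shift to every note.
A5 to G5
G4 to F4
F5 to Eb5
Ab4 to Gb4
A4 to G4
G4 to F4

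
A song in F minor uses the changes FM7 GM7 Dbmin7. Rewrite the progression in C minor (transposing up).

CM7 DM7 Abmin7

F minor up to C minor is a perfect fifth; each chord root moves by that interval while the quality stays the same.
FM7: root F up a perfect fifth → C, giving CM7.
GM7: root G up a perfect fifth → D, giving DM7.
Dbmin7: root Db up a perfect fifth → Ab, giving Abmin7.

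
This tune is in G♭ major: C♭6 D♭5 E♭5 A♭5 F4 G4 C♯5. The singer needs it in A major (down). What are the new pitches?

D5 E4 F#4 B4 G#3 A#3 D##4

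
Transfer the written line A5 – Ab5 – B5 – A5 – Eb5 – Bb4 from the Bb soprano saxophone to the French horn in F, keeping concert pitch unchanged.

First find concert pitch: the Bb soprano saxophone sounds a major second below written, so A5 Ab5 B5 A5 Eb5 Bb4 sounds G5 Gb5 A5 G5 Db5 Ab4.
Then write for French horn in F: it sounds a perfect fifth below written, so the part must be a perfect fifth above concert.
G5 → D6
Gb5 → Db6
A5 → E6
G5 → D6
Db5 → Ab5
Ab4 → Eb5

D6 Db6 E6 D6 Ab5 Eb5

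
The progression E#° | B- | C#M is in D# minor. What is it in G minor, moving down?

A° Eb- FM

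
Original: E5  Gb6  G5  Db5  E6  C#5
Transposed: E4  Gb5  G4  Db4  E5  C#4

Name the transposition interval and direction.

Take the first pair: E5 → E4. E to E spans 8 letter names, so the interval is some kind of octave.
E4 to E5 is 12 semitones, which makes it a perfect octave; the second version is lower, so the direction is down.
Checking another pair — C#5 → C#4 — gives the same interval.

down a perfect octave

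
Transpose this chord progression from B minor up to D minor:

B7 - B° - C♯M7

B minor up to D minor is a minor third; each chord root moves by that interval while the quality stays the same.
B7: root B up a minor third → D, giving D7.
B°: root B up a minor third → D, giving D°.
C♯M7: root C♯ up a minor third → E, giving EM7.

D7 D° EM7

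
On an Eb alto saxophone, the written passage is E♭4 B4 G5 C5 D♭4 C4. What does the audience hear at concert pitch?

Written C4 on the Eb alto saxophone sounds as Eb3, a major sixth lower; apply that shift to every note.
Eb4 -> Gb3
B4 -> D4
G5 -> Bb4
C5 -> Eb4
Db4 -> Fb3
C4 -> Eb3

Gb3 D4 Bb4 Eb4 Fb3 Eb3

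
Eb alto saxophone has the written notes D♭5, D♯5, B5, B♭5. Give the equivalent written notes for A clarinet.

Abb4 A4 F5 Fb5

First find concert pitch: the Eb alto saxophone sounds a major sixth below written, so D♭5 D♯5 B5 B♭5 sounds Fb4 F#4 D5 Db5.
Then write for A clarinet: it sounds a minor third below written, so the part must be a minor third above concert.
Fb4 → Abb4
F#4 → A4
D5 → F5
Db5 → Fb5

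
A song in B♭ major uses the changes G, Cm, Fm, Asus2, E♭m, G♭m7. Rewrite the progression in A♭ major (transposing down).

B♭ major down to A♭ major is a major second; each chord root moves by that interval while the quality stays the same.
G: root G down a major second → F, giving F.
Cm: root C down a major second → Bb, giving Bbm.
Fm: root F down a major second → Eb, giving Ebm.
Asus2: root A down a major second → G, giving Gsus2.
E♭m: root E♭ down a major second → Db, giving Dbm.
G♭m7: root G♭ down a major second → Fb, giving Fbm7.

F Bbm Ebm Gsus2 Dbm Fbm7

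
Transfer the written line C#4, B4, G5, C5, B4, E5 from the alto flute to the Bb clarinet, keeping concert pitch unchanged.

A#3 G#4 E5 A4 G#4 C#5

First find concert pitch: the alto flute sounds a perfect fourth below written, so C#4 B4 G5 C5 B4 E5 sounds G#3 F#4 D5 G4 F#4 B4.
Then write for Bb clarinet: it sounds a major second below written, so the part must be a major second above concert.
G#3 → A#3
F#4 → G#4
D5 → E5
G4 → A4
F#4 → G#4
B4 → C#5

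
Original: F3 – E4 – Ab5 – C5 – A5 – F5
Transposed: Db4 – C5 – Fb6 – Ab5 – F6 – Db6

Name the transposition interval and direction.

up a minor sixth

Take the first pair: F3 → Db4. F to D spans 6 letter names, so the interval is some kind of sixth.
F3 to Db4 is 8 semitones, which makes it a minor sixth; the second version is higher, so the direction is up.
Checking another pair — F5 → Db6 — gives the same interval.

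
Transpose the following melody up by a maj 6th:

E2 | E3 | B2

C#3 C#4 G#3

E2: a sixth up reaches C, and 9 semitones makes it C#3.
E3: a sixth up reaches C, and 9 semitones makes it C#4.
A major sixth up from B2 gives G#3.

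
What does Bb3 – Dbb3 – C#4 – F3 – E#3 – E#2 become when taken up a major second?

Bb3 gives C4
Dbb3 gives Ebb3
C#4 gives D#4
F3 gives G3
E#3 gives F##3
E#2 gives F##2

C4 Ebb3 D#4 G3 F##3 F##2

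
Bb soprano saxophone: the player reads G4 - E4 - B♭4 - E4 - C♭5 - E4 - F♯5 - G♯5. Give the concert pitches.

F4 D4 Ab4 D4 Bbb4 D4 E5 F#5

The Bb soprano saxophone sounds a major second below written, so transpose each written note down a major second.
G4 becomes F4
E4 becomes D4
Bb4 becomes Ab4
E4 becomes D4
Cb5 becomes Bbb4
E4 becomes D4
F#5 becomes E5
G#5 becomes F#5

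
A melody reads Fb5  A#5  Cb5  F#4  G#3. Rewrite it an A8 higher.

F6 A##6 C6 F##5 G##4

An augmented octave up from Fb5 gives F6.
A#5 up an augmented octave is A##6.
Cb5 up an augmented octave is C6.
An augmented octave up from F#4 gives F##5.
G#3 up an augmented octave is G##4.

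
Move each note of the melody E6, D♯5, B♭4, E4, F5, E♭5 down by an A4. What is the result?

Bb5 A4 Fb4 Bb3 Cb5 Bbb4

E6 → Bb5
D#5 → A4
Bb4 → Fb4
E4 → Bb3
F5 → Cb5
Eb5 → Bbb4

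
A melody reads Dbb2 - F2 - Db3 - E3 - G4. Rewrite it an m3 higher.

Fbb2 Ab2 Fb3 G3 Bb4

Dbb2 becomes Fbb2
F2 becomes Ab2
Db3 becomes Fb3
E3 becomes G3
G4 becomes Bb4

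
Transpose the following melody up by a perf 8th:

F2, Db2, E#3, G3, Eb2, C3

F3 Db3 E#4 G4 Eb3 C4

A perfect octave up from F2 gives F3.
Db2 up a perfect octave is Db3.
E#3 up a perfect octave is E#4.
G3 up a perfect octave is G4.
A perfect octave up from Eb2 gives Eb3.
C3 up a perfect octave is C4.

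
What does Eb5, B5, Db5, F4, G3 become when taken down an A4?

An augmented fourth down from Eb5 gives Bbb4.
B5 down an augmented fourth is F5.
An augmented fourth down from Db5 gives Abb4.
An augmented fourth down from F4 gives Cb4.
G3 down an augmented fourth is Db3.

Bbb4 F5 Abb4 Cb4 Db3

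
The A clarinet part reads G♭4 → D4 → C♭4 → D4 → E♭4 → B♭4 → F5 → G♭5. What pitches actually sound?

Written C4 on the A clarinet sounds as A3, a minor third lower; apply that shift to every note.
Gb4 -> Eb4
D4 -> B3
Cb4 -> Ab3
D4 -> B3
Eb4 -> C4
Bb4 -> G4
F5 -> D5
Gb5 -> Eb5

Eb4 B3 Ab3 B3 C4 G4 D5 Eb5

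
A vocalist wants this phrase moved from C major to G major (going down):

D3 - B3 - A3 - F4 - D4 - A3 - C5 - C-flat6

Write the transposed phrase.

A2 F#3 E3 C4 A3 E3 G4 Gb5

From C down to G is a perfect fourth; apply that to each pitch.
D3 to A2
B3 to F#3
A3 to E3
F4 to C4
D4 to A3
A3 to E3
C5 to G4
Cb6 to Gb5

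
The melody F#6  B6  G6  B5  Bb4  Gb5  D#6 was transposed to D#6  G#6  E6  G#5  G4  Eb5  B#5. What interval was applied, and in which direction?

Take the first pair: F#6 → D#6. F to D spans 3 letter names, so the interval is some kind of third.
D#6 to F#6 is 3 semitones, which makes it a minor third; the second version is lower, so the direction is down.
Checking another pair — D#6 → B#5 — gives the same interval.

down a minor third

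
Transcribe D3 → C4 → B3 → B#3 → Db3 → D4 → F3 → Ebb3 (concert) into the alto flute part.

The alto flute sounds a perfect fourth below written, so the written part must be a perfect fourth above concert — transpose each note up.
D3 gives G3
C4 gives F4
B3 gives E4
B#3 gives E#4
Db3 gives Gb3
D4 gives G4
F3 gives Bb3
Ebb3 gives Abb3

G3 F4 E4 E#4 Gb3 G4 Bb3 Abb3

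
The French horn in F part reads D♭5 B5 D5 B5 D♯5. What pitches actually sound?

Written C4 on the French horn in F sounds as F3, a perfect fifth lower; apply that shift to every note.
Db5 to Gb4
B5 to E5
D5 to G4
B5 to E5
D#5 to G#4

Gb4 E5 G4 E5 G#4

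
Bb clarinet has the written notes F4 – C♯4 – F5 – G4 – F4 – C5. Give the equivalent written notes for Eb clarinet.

C4 G#3 C5 D4 C4 G4

First find concert pitch: the Bb clarinet sounds a major second below written, so F4 C♯4 F5 G4 F4 C5 sounds Eb4 B3 Eb5 F4 Eb4 Bb4.
Then write for Eb clarinet: it sounds a minor third above written, so the part must be a minor third below concert.
Eb4 → C4
B3 → G#3
Eb5 → C5
F4 → D4
Eb4 → C4
Bb4 → G4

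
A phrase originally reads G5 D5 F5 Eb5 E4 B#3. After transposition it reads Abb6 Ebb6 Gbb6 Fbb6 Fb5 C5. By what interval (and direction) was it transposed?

Take the first pair: G5 → Abb6. G to A spans 9 letter names, so the interval is some kind of ninth.
G5 to Abb6 is 12 semitones, which makes it a diminished ninth; the second version is higher, so the direction is up.
Checking another pair — B#3 → C5 — gives the same interval.

up a diminished ninth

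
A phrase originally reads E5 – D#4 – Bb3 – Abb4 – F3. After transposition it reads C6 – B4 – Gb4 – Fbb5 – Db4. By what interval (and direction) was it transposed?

up a minor sixth

Take the first pair: E5 → C6. E to C spans 6 letter names, so the interval is some kind of sixth.
E5 to C6 is 8 semitones, which makes it a minor sixth; the second version is higher, so the direction is up.
Checking another pair — F3 → Db4 — gives the same interval.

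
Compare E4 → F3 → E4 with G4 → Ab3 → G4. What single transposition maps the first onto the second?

up a minor third

From E4 to G4 is 3 letter names — a third of some quality.
E4 to G4 is 3 semitones, which makes it a minor third; the second version is higher, so the direction is up.
Checking another pair — E4 → G4 — gives the same interval.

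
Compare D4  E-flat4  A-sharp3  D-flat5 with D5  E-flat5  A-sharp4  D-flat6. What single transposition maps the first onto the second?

Take the first pair: D4 → D5. D to D spans 8 letter names, so the interval is some kind of octave.
D4 to D5 is 12 semitones, which makes it a perfect octave; the second version is higher, so the direction is up.
Checking another pair — Db5 → Db6 — gives the same interval.

up a perfect octave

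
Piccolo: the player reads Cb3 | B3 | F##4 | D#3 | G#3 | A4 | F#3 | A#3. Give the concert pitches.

Written C4 on the piccolo sounds as C5, a perfect octave higher; apply that shift to every note.
Cb3 to Cb4
B3 to B4
F##4 to F##5
D#3 to D#4
G#3 to G#4
A4 to A5
F#3 to F#4
A#3 to A#4

Cb4 B4 F##5 D#4 G#4 A5 F#4 A#4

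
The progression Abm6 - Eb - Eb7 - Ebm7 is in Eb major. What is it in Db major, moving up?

Gbm6 Db Db7 Dbm7

Eb major up to Db major is a minor seventh; each chord root moves by that interval while the quality stays the same.
Abm6: root Ab up a minor seventh → Gb, giving Gbm6.
Eb: root Eb up a minor seventh → Db, giving Db.
Eb7: root Eb up a minor seventh → Db, giving Db7.
Ebm7: root Eb up a minor seventh → Db, giving Dbm7.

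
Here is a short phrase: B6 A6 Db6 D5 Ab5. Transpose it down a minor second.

A#6 G#6 C6 C#5 G5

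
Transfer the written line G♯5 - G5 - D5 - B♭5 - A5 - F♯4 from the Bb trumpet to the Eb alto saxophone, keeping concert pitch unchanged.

First find concert pitch: the Bb trumpet sounds a major second below written, so G♯5 G5 D5 B♭5 A5 F♯4 sounds F#5 F5 C5 Ab5 G5 E4.
Then write for Eb alto saxophone: it sounds a major sixth below written, so the part must be a major sixth above concert.
F#5 → D#6
F5 → D6
C5 → A5
Ab5 → F6
G5 → E6
E4 → C#5

D#6 D6 A5 F6 E6 C#5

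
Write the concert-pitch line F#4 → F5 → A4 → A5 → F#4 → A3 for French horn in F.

C#5 C6 E5 E6 C#5 E4

Written C4 sounds as F3 on the French horn in F, so concert pitches are written a perfect fifth up.
F#4 gives C#5
F5 gives C6
A4 gives E5
A5 gives E6
F#4 gives C#5
A3 gives E4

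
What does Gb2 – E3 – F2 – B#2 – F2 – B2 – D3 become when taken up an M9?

Ab3 F#4 G3 C##4 G3 C#4 E4

Gb2: a ninth up reaches A, and 14 semitones makes it Ab3.
A major ninth up from E3 gives F#4.
F2: a ninth up reaches G, and 14 semitones makes it G3.
B#2 up a major ninth is C##4.
F2 up a major ninth is G3.
B2 up a major ninth is C#4.
A major ninth up from D3 gives E4.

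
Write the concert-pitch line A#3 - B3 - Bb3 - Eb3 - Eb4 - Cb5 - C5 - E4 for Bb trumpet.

Written C4 sounds as Bb3 on the Bb trumpet, so concert pitches are written a major second up.
A#3 → B#3
B3 → C#4
Bb3 → C4
Eb3 → F3
Eb4 → F4
Cb5 → Db5
C5 → D5
E4 → F#4

B#3 C#4 C4 F3 F4 Db5 D5 F#4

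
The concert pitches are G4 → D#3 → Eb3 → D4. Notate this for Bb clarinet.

A4 E#3 F3 E4

Written C4 sounds as Bb3 on the Bb clarinet, so concert pitches are written a major second up.
G4 becomes A4
D#3 becomes E#3
Eb3 becomes F3
D4 becomes E4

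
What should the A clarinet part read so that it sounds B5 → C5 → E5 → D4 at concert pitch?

D6 Eb5 G5 F4

Written C4 sounds as A3 on the A clarinet, so concert pitches are written a minor third up.
B5 to D6
C5 to Eb5
E5 to G5
D4 to F4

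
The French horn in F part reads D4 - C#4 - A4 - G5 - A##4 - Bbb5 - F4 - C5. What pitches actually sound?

The French horn in F sounds a perfect fifth below written, so transpose each written note down a perfect fifth.
D4 becomes G3
C#4 becomes F#3
A4 becomes D4
G5 becomes C5
A##4 becomes D##4
Bbb5 becomes Ebb5
F4 becomes Bb3
C5 becomes F4

G3 F#3 D4 C5 D##4 Ebb5 Bb3 F4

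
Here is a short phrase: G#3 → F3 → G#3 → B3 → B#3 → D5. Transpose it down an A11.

D2 Cb2 D2 F2 F#2 Ab3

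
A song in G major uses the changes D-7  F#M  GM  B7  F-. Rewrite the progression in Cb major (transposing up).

G major up to Cb major is a diminished fourth; each chord root moves by that interval while the quality stays the same.
D-7: root D up a diminished fourth → Gb, giving Gb-7.
F#M: root F# up a diminished fourth → Bb, giving BbM.
GM: root G up a diminished fourth → Cb, giving CbM.
B7: root B up a diminished fourth → Eb, giving Eb7.
F-: root F up a diminished fourth → Bbb, giving Bbb-.

Gb-7 BbM CbM Eb7 Bbb-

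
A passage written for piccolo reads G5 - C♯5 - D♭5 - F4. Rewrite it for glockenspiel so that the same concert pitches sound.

First find concert pitch: the piccolo sounds a perfect octave above written, so G5 C♯5 D♭5 F4 sounds G6 C#6 Db6 F5.
Then write for glockenspiel: it sounds a perfect fifteenth above written, so the part must be a perfect fifteenth below concert.
G6 → G4
C#6 → C#4
Db6 → Db4
F5 → F3

G4 C#4 Db4 F3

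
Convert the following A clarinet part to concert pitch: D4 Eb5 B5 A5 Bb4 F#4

B3 C5 G#5 F#5 G4 D#4

Written C4 on the A clarinet sounds as A3, a minor third lower; apply that shift to every note.
D4 → B3
Eb5 → C5
B5 → G#5
A5 → F#5
Bb4 → G4
F#4 → D#4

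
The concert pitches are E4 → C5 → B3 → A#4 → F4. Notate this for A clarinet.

The A clarinet sounds a minor third below written, so the written part must be a minor third above concert — transpose each note up.
E4 to G4
C5 to Eb5
B3 to D4
A#4 to C#5
F4 to Ab4

G4 Eb5 D4 C#5 Ab4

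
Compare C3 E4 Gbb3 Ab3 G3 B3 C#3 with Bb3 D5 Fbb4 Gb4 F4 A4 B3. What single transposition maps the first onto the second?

up a minor seventh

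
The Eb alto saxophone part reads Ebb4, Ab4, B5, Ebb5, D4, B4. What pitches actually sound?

Written C4 on the Eb alto saxophone sounds as Eb3, a major sixth lower; apply that shift to every note.
Ebb4 gives Gbb3
Ab4 gives Cb4
B5 gives D5
Ebb5 gives Gbb4
D4 gives F3
B4 gives D4

Gbb3 Cb4 D5 Gbb4 F3 D4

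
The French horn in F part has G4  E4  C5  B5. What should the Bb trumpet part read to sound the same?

D4 B3 G4 F#5

First find concert pitch: the French horn in F sounds a perfect fifth below written, so G4 E4 C5 B5 sounds C4 A3 F4 E5.
Then write for Bb trumpet: it sounds a major second below written, so the part must be a major second above concert.
C4 → D4
A3 → B3
F4 → G4
E5 → F#5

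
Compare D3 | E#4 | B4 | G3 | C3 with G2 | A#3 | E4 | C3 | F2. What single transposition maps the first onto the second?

down a perfect fifth

Take the first pair: D3 → G2. D to G spans 5 letter names, so the interval is some kind of fifth.
G2 to D3 is 7 semitones, which makes it a perfect fifth; the second version is lower, so the direction is down.
Checking another pair — C3 → F2 — gives the same interval.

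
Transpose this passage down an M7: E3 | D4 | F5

A major seventh down from E3 gives F2.
D4 down a major seventh is Eb3.
A major seventh down from F5 gives Gb4.

F2 Eb3 Gb4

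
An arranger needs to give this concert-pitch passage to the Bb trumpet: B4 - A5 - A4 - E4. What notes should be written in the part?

The Bb trumpet sounds a major second below written, so the written part must be a major second above concert — transpose each note up.
B4 becomes C#5
A5 becomes B5
A4 becomes B4
E4 becomes F#4

C#5 B5 B4 F#4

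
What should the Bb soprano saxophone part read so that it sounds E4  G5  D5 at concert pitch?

The Bb soprano saxophone sounds a major second below written, so the written part must be a major second above concert — transpose each note up.
E4 -> F#4
G5 -> A5
D5 -> E5

F#4 A5 E5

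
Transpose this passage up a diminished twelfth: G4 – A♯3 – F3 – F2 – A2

Db6 E5 Cb5 Cb4 Eb4

G4 up a diminished twelfth is Db6.
A#3: a twelfth up reaches E, and 18 semitones makes it E5.
A diminished twelfth up from F3 gives Cb5.
F2 up a diminished twelfth is Cb4.
A2 up a diminished twelfth is Eb4.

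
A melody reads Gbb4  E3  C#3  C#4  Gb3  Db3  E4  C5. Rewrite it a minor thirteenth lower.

Bbb2 G#1 E#1 E#2 Bb1 F1 G#2 E3

Gbb4: a thirteenth down reaches B, and 20 semitones makes it Bbb2.
E3 down a minor thirteenth is G#1.
C#3: a thirteenth down reaches E, and 20 semitones makes it E#1.
C#4: a thirteenth down reaches E, and 20 semitones makes it E#2.
Gb3 down a minor thirteenth is Bb1.
A minor thirteenth down from Db3 gives F1.
E4 down a minor thirteenth is G#2.
A minor thirteenth down from C5 gives E3.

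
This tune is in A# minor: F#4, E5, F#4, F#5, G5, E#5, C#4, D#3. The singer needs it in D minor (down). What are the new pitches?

Bb3 Ab4 Bb3 Bb4 Cb5 A4 F3 G2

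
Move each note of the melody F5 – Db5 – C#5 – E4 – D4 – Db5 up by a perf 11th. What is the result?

Bb6 Gb6 F#6 A5 G5 Gb6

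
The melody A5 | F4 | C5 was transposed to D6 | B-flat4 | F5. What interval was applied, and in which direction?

up a perfect fourth

From A5 to D6 is 4 letter names — a fourth of some quality.
A5 to D6 is 5 semitones, which makes it a perfect fourth; the second version is higher, so the direction is up.
Checking another pair — C5 → F5 — gives the same interval.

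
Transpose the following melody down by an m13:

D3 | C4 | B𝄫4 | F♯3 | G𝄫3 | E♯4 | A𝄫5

F#1 E2 Db3 A#1 Bbb1 G##2 Cb4

D3 → F#1
C4 → E2
Bbb4 → Db3
F#3 → A#1
Gbb3 → Bbb1
E#4 → G##2
Abb5 → Cb4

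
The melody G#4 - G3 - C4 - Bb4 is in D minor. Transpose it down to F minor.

B3 Bb2 Eb3 Db4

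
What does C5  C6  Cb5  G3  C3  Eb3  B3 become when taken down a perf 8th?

C4 C5 Cb4 G2 C2 Eb2 B2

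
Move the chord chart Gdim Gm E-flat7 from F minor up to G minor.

F minor up to G minor is a major second; each chord root moves by that interval while the quality stays the same.
Gdim: root G up a major second → A, giving Adim.
Gm: root G up a major second → A, giving Am.
E-flat7: root E-flat up a major second → F, giving F7.

Adim Am F7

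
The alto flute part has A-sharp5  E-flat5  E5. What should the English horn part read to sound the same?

First find concert pitch: the alto flute sounds a perfect fourth below written, so A-sharp5 E-flat5 E5 sounds E#5 Bb4 B4.
Then write for English horn: it sounds a perfect fifth below written, so the part must be a perfect fifth above concert.
E#5 → B#5
Bb4 → F5
B4 → F#5

B#5 F5 F#5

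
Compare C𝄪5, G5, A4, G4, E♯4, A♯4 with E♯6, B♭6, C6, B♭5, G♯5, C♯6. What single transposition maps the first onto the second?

up a minor tenth

Take the first pair: C##5 → E#6. C to E spans 10 letter names, so the interval is some kind of tenth.
C##5 to E#6 is 15 semitones, which makes it a minor tenth; the second version is higher, so the direction is up.
Checking another pair — A#4 → C#6 — gives the same interval.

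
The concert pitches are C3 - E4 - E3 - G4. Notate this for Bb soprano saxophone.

Written C4 sounds as Bb3 on the Bb soprano saxophone, so concert pitches are written a major second up.
C3 → D3
E4 → F#4
E3 → F#3
G4 → A4

D3 F#4 F#3 A4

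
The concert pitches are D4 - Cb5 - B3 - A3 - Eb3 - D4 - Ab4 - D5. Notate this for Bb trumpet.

E4 Db5 C#4 B3 F3 E4 Bb4 E5

The Bb trumpet sounds a major second below written, so the written part must be a major second above concert — transpose each note up.
D4 becomes E4
Cb5 becomes Db5
B3 becomes C#4
A3 becomes B3
Eb3 becomes F3
D4 becomes E4
Ab4 becomes Bb4
D5 becomes E5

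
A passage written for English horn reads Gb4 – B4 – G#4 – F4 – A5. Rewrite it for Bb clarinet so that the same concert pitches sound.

First find concert pitch: the English horn sounds a perfect fifth below written, so Gb4 B4 G#4 F4 A5 sounds Cb4 E4 C#4 Bb3 D5.
Then write for Bb clarinet: it sounds a major second below written, so the part must be a major second above concert.
Cb4 → Db4
E4 → F#4
C#4 → D#4
Bb3 → C4
D5 → E5

Db4 F#4 D#4 C4 E5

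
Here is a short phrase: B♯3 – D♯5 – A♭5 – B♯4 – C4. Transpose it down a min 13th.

D##2 F##3 C4 D##3 E2

B#3 → D##2
D#5 → F##3
Ab5 → C4
B#4 → D##3
C4 → E2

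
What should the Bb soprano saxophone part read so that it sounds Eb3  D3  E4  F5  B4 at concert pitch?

The Bb soprano saxophone sounds a major second below written, so the written part must be a major second above concert — transpose each note up.
Eb3 to F3
D3 to E3
E4 to F#4
F5 to G5
B4 to C#5

F3 E3 F#4 G5 C#5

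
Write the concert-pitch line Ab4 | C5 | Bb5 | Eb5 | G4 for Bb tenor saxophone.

The Bb tenor saxophone sounds a major ninth below written, so the written part must be a major ninth above concert — transpose each note up.
Ab4 gives Bb5
C5 gives D6
Bb5 gives C7
Eb5 gives F6
G4 gives A5

Bb5 D6 C7 F6 A5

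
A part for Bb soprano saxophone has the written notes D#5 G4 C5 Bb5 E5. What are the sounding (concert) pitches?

C#5 F4 Bb4 Ab5 D5

The Bb soprano saxophone sounds a major second below written, so transpose each written note down a major second.
D#5 → C#5
G4 → F4
C5 → Bb4
Bb5 → Ab5
E5 → D5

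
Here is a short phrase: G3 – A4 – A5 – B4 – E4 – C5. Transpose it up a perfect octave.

G3 up a perfect octave is G4.
A4 up a perfect octave is A5.
A5 up a perfect octave is A6.
A perfect octave up from B4 gives B5.
A perfect octave up from E4 gives E5.
C5: an octave up reaches C, and 12 semitones makes it C6.

G4 A5 A6 B5 E5 C6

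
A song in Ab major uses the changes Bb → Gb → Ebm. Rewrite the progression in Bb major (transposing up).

Ab major up to Bb major is a major second; each chord root moves by that interval while the quality stays the same.
Bb: root Bb up a major second → C, giving C.
Gb: root Gb up a major second → Ab, giving Ab.
Ebm: root Eb up a major second → F, giving Fm.

C Ab Fm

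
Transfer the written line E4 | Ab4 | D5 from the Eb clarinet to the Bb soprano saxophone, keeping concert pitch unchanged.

A4 Db5 G5

First find concert pitch: the Eb clarinet sounds a minor third above written, so E4 Ab4 D5 sounds G4 Cb5 F5.
Then write for Bb soprano saxophone: it sounds a major second below written, so the part must be a major second above concert.
G4 → A4
Cb5 → Db5
F5 → G5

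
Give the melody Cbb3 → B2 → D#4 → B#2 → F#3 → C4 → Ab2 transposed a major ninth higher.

Dbb4 C#4 E#5 C##4 G#4 D5 Bb3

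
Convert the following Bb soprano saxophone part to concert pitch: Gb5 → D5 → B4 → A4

Fb5 C5 A4 G4

The Bb soprano saxophone sounds a major second below written, so transpose each written note down a major second.
Gb5 gives Fb5
D5 gives C5
B4 gives A4
A4 gives G4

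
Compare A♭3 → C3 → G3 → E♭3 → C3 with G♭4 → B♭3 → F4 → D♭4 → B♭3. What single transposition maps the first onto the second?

From Ab3 to Gb4 is 7 letter names — a seventh of some quality.
Ab3 to Gb4 is 10 semitones, which makes it a minor seventh; the second version is higher, so the direction is up.
Checking another pair — C3 → Bb3 — gives the same interval.

up a minor seventh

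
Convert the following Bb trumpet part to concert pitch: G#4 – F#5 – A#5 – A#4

F#4 E5 G#5 G#4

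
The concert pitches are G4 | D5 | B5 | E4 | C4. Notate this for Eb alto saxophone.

The Eb alto saxophone sounds a major sixth below written, so the written part must be a major sixth above concert — transpose each note up.
G4 to E5
D5 to B5
B5 to G#6
E4 to C#5
C4 to A4

E5 B5 G#6 C#5 A4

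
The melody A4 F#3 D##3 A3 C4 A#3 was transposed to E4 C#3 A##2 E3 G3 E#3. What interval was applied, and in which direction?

down a perfect fourth

From A4 to E4 is 4 letter names — a fourth of some quality.
E4 to A4 is 5 semitones, which makes it a perfect fourth; the second version is lower, so the direction is down.
Checking another pair — A#3 → E#3 — gives the same interval.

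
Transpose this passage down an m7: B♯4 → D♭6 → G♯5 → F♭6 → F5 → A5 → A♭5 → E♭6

B#4 -> C##4
Db6 -> Eb5
G#5 -> A#4
Fb6 -> Gb5
F5 -> G4
A5 -> B4
Ab5 -> Bb4
Eb6 -> F5

C##4 Eb5 A#4 Gb5 G4 B4 Bb4 F5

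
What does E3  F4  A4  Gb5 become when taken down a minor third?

C#3 D4 F#4 Eb5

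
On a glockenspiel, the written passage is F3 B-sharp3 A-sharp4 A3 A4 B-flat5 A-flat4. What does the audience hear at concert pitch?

The glockenspiel sounds a perfect fifteenth above written, so transpose each written note up a perfect fifteenth.
F3 becomes F5
B#3 becomes B#5
A#4 becomes A#6
A3 becomes A5
A4 becomes A6
Bb5 becomes Bb7
Ab4 becomes Ab6

F5 B#5 A#6 A5 A6 Bb7 Ab6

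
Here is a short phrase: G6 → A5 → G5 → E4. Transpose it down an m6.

G6 -> B5
A5 -> C#5
G5 -> B4
E4 -> G#3

B5 C#5 B4 G#3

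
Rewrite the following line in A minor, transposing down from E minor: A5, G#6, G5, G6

D5 C#6 C5 C6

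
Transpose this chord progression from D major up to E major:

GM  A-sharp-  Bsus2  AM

D major up to E major is a major second; each chord root moves by that interval while the quality stays the same.
GM: root G up a major second → A, giving AM.
A-sharp-: root A-sharp up a major second → B#, giving B#-.
Bsus2: root B up a major second → C#, giving C#sus2.
AM: root A up a major second → B, giving BM.

AM B#- C#sus2 BM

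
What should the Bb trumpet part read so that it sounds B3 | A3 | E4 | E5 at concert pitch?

Written C4 sounds as Bb3 on the Bb trumpet, so concert pitches are written a major second up.
B3 -> C#4
A3 -> B3
E4 -> F#4
E5 -> F#5

C#4 B3 F#4 F#5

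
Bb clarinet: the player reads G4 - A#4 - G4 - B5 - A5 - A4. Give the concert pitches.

F4 G#4 F4 A5 G5 G4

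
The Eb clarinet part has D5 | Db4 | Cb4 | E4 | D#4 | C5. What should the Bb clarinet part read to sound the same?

G5 Gb4 Fb4 A4 G#4 F5

First find concert pitch: the Eb clarinet sounds a minor third above written, so D5 Db4 Cb4 E4 D#4 C5 sounds F5 Fb4 Ebb4 G4 F#4 Eb5.
Then write for Bb clarinet: it sounds a major second below written, so the part must be a major second above concert.
F5 → G5
Fb4 → Gb4
Ebb4 → Fb4
G4 → A4
F#4 → G#4
Eb5 → F5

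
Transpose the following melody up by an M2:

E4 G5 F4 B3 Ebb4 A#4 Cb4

E4 → F#4
G5 → A5
F4 → G4
B3 → C#4
Ebb4 → Fb4
A#4 → B#4
Cb4 → Db4

F#4 A5 G4 C#4 Fb4 B#4 Db4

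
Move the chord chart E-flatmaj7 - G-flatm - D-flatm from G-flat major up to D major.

Bmaj7 Dm Am

G-flat major up to D major is an augmented fifth; each chord root moves by that interval while the quality stays the same.
E-flatmaj7: root E-flat up an augmented fifth → B, giving Bmaj7.
G-flatm: root G-flat up an augmented fifth → D, giving Dm.
D-flatm: root D-flat up an augmented fifth → A, giving Am.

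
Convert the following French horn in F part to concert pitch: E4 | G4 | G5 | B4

A3 C4 C5 E4

The French horn in F sounds a perfect fifth below written, so transpose each written note down a perfect fifth.
E4 → A3
G4 → C4
G5 → C5
B4 → E4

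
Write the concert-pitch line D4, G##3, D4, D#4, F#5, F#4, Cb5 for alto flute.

Written C4 sounds as G3 on the alto flute, so concert pitches are written a perfect fourth up.
D4 to G4
G##3 to C##4
D4 to G4
D#4 to G#4
F#5 to B5
F#4 to B4
Cb5 to Fb5

G4 C##4 G4 G#4 B5 B4 Fb5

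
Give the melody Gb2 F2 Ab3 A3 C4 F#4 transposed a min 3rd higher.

Gb2 up a minor third is Bbb2.
F2 up a minor third is Ab2.
Ab3 up a minor third is Cb4.
A3 up a minor third is C4.
C4: a third up reaches E, and 3 semitones makes it Eb4.
F#4 up a minor third is A4.

Bbb2 Ab2 Cb4 C4 Eb4 A4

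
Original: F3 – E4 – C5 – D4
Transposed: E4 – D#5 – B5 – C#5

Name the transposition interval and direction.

up a major seventh

From F3 to E4 is 7 letter names — a seventh of some quality.
F3 to E4 is 11 semitones, which makes it a major seventh; the second version is higher, so the direction is up.
Checking another pair — D4 → C#5 — gives the same interval.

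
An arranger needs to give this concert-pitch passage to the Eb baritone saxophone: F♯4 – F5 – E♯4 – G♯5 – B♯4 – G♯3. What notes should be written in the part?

Written C4 sounds as Eb2 on the Eb baritone saxophone, so concert pitches are written a major thirteenth up.
F#4 to D#6
F5 to D7
E#4 to C##6
G#5 to E#7
B#4 to G##6
G#3 to E#5

D#6 D7 C##6 E#7 G##6 E#5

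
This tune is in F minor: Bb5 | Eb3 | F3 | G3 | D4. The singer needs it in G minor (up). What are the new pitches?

C6 F3 G3 A3 E4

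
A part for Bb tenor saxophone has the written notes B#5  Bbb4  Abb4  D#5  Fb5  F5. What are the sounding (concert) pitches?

The Bb tenor saxophone sounds a major ninth below written, so transpose each written note down a major ninth.
B#5 → A#4
Bbb4 → Abb3
Abb4 → Gbb3
D#5 → C#4
Fb5 → Ebb4
F5 → Eb4

A#4 Abb3 Gbb3 C#4 Ebb4 Eb4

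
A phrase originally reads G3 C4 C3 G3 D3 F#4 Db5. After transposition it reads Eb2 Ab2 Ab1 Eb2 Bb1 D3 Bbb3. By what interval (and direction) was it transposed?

Take the first pair: G3 → Eb2. G to E spans 10 letter names, so the interval is some kind of tenth.
Eb2 to G3 is 16 semitones, which makes it a major tenth; the second version is lower, so the direction is down.
Checking another pair — Db5 → Bbb3 — gives the same interval.

down a major tenth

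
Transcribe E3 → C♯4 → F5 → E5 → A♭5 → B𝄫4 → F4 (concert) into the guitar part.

The guitar sounds a perfect octave below written, so the written part must be a perfect octave above concert — transpose each note up.
E3 becomes E4
C#4 becomes C#5
F5 becomes F6
E5 becomes E6
Ab5 becomes Ab6
Bbb4 becomes Bbb5
F4 becomes F5

E4 C#5 F6 E6 Ab6 Bbb5 F5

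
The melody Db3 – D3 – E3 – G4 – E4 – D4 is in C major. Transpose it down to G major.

Ab2 A2 B2 D4 B3 A3

C major to G major down is a perfect fourth, so every note moves down by that interval.
Db3 -> Ab2
D3 -> A2
E3 -> B2
G4 -> D4
E4 -> B3
D4 -> A3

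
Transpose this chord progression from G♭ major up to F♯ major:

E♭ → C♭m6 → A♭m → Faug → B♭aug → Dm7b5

G♭ major up to F♯ major is an augmented seventh; each chord root moves by that interval while the quality stays the same.
E♭: root E♭ up an augmented seventh → D#, giving D#.
C♭m6: root C♭ up an augmented seventh → B, giving Bm6.
A♭m: root A♭ up an augmented seventh → G#, giving G#m.
Faug: root F up an augmented seventh → E#, giving E#aug.
B♭aug: root B♭ up an augmented seventh → A#, giving A#aug.
Dm7b5: root D up an augmented seventh → C##, giving C##m7b5.

D# Bm6 G#m E#aug A#aug C##m7b5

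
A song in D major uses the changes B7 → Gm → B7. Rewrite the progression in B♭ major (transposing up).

G7 Ebm G7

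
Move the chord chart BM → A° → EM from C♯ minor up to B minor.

AM G° DM

C♯ minor up to B minor is a minor seventh; each chord root moves by that interval while the quality stays the same.
BM: root B up a minor seventh → A, giving AM.
A°: root A up a minor seventh → G, giving G°.
EM: root E up a minor seventh → D, giving DM.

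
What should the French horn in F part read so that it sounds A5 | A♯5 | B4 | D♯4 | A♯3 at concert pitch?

The French horn in F sounds a perfect fifth below written, so the written part must be a perfect fifth above concert — transpose each note up.
A5 becomes E6
A#5 becomes E#6
B4 becomes F#5
D#4 becomes A#4
A#3 becomes E#4

E6 E#6 F#5 A#4 E#4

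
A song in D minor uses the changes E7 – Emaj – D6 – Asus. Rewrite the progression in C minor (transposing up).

D7 Dmaj C6 Gsus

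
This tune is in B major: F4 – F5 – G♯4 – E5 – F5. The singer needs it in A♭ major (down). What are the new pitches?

From B down to A♭ is an augmented second; apply that to each pitch.
F4 to Ebb4
F5 to Ebb5
G#4 to F4
E5 to Db5
F5 to Ebb5

Ebb4 Ebb5 F4 Db5 Ebb5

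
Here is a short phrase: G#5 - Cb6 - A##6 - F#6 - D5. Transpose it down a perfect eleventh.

A perfect eleventh down from G#5 gives D#4.
Cb6: an eleventh down reaches G, and 17 semitones makes it Gb4.
A##6: an eleventh down reaches E, and 17 semitones makes it E##5.
F#6: an eleventh down reaches C, and 17 semitones makes it C#5.
D5 down a perfect eleventh is A3.

D#4 Gb4 E##5 C#5 A3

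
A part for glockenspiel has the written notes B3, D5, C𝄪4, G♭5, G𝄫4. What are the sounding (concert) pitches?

B5 D7 C##6 Gb7 Gbb6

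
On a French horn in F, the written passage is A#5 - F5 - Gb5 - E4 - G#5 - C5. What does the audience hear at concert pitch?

Written C4 on the French horn in F sounds as F3, a perfect fifth lower; apply that shift to every note.
A#5 becomes D#5
F5 becomes Bb4
Gb5 becomes Cb5
E4 becomes A3
G#5 becomes C#5
C5 becomes F4

D#5 Bb4 Cb5 A3 C#5 F4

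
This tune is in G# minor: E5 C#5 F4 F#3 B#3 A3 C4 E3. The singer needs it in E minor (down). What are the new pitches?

G# minor to E minor down is a major third, so every note moves down by that interval.
E5 becomes C5
C#5 becomes A4
F4 becomes Db4
F#3 becomes D3
B#3 becomes G#3
A3 becomes F3
C4 becomes Ab3
E3 becomes C3

C5 A4 Db4 D3 G#3 F3 Ab3 C3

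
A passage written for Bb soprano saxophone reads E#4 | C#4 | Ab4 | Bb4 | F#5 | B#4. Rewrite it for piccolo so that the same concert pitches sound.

D#3 B2 Gb3 Ab3 E4 A#3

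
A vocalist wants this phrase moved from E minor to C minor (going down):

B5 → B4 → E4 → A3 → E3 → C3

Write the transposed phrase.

G5 G4 C4 F3 C3 Ab2

E minor to C minor down is a major third, so every note moves down by that interval.
B5 to G5
B4 to G4
E4 to C4
A3 to F3
E3 to C3
C3 to Ab2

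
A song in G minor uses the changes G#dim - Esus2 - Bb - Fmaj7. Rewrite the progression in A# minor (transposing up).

A##dim F##sus2 C# G#maj7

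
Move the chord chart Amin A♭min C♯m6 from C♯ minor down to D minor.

C♯ minor down to D minor is a major seventh; each chord root moves by that interval while the quality stays the same.
Amin: root A down a major seventh → Bb, giving Bbmin.
A♭min: root A♭ down a major seventh → Bbb, giving Bbbmin.
C♯m6: root C♯ down a major seventh → D, giving Dm6.

Bbmin Bbbmin Dm6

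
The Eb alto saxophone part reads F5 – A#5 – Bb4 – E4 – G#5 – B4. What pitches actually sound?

The Eb alto saxophone sounds a major sixth below written, so transpose each written note down a major sixth.
F5 → Ab4
A#5 → C#5
Bb4 → Db4
E4 → G3
G#5 → B4
B4 → D4

Ab4 C#5 Db4 G3 B4 D4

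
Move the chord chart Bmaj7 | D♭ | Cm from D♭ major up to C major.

D♭ major up to C major is a major seventh; each chord root moves by that interval while the quality stays the same.
Bmaj7: root B up a major seventh → A#, giving A#maj7.
D♭: root D♭ up a major seventh → C, giving C.
Cm: root C up a major seventh → B, giving Bm.

A#maj7 C Bm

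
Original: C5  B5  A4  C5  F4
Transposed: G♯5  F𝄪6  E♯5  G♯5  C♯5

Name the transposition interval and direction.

up an augmented fifth

From C5 to G#5 is 5 letter names — a fifth of some quality.
C5 to G#5 is 8 semitones, which makes it an augmented fifth; the second version is higher, so the direction is up.
Checking another pair — F4 → C#5 — gives the same interval.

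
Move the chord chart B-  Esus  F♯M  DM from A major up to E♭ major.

A major up to E♭ major is a diminished fifth; each chord root moves by that interval while the quality stays the same.
B-: root B up a diminished fifth → F, giving F-.
Esus: root E up a diminished fifth → Bb, giving Bbsus.
F♯M: root F♯ up a diminished fifth → C, giving CM.
DM: root D up a diminished fifth → Ab, giving AbM.

F- Bbsus CM AbM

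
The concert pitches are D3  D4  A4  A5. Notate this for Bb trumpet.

E3 E4 B4 B5

Written C4 sounds as Bb3 on the Bb trumpet, so concert pitches are written a major second up.
D3 → E3
D4 → E4
A4 → B4
A5 → B5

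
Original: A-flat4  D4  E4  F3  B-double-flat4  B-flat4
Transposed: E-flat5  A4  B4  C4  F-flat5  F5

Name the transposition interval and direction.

up a perfect fifth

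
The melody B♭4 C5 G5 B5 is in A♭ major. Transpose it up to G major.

A5 B5 F#6 A#6

From A♭ up to G is a major seventh; apply that to each pitch.
Bb4 -> A5
C5 -> B5
G5 -> F#6
B5 -> A#6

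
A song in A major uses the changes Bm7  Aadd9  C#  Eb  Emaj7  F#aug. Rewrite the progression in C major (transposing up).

A major up to C major is a minor third; each chord root moves by that interval while the quality stays the same.
Bm7: root B up a minor third → D, giving Dm7.
Aadd9: root A up a minor third → C, giving Cadd9.
C#: root C# up a minor third → E, giving E.
Eb: root Eb up a minor third → Gb, giving Gb.
Emaj7: root E up a minor third → G, giving Gmaj7.
F#aug: root F# up a minor third → A, giving Aaug.

Dm7 Cadd9 E Gb Gmaj7 Aaug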